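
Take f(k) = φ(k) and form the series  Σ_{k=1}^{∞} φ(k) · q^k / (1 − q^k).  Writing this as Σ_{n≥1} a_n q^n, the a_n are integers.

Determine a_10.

n=10: 10·1 5·2 2·5 1·10  φ→[4+4+1+1]=10

a_10 = 10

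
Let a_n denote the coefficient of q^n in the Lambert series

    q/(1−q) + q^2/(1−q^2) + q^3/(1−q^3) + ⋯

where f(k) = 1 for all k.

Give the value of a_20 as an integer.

d|20:{20,10,5,4,2,1}  Σf=1+1+1+1+1+1=6

a_20 = 6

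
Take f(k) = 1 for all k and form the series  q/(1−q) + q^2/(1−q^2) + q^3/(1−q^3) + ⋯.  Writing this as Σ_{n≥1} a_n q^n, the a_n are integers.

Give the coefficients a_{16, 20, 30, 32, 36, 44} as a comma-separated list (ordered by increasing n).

n=16: 1·16 2·8 4·4 8·2 16·1  f→[1+1+1+1+1]=5
[q^20] f(20)=1,f(10)=1,f(5)=1,f(4)=1,f(2)=1,f(1)=1 ⇒ 6
n=30: 30·1 15·2 10·3 6·5 5·6 3·10 2·15 1·30  f→[1+1+1+1+1+1+1+1]=8
n=32: 1·32 2·16 4·8 8·4 16·2 32·1  f→[1+1+1+1+1+1]=6
d|36:{36,18,12,9,6,4,3,2,1}  Σf=1+1+1+1+1+1+1+1+1=9
q^44  k|44↦f(k): 44:1 22:1 11:1 4:1 2:1 1:1  a_44=6

5, 6, 8, 6, 9, 6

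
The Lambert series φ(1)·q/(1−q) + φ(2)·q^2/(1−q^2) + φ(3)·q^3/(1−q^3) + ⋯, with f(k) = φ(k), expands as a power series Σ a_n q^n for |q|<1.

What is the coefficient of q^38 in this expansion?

d|38:{38,19,2,1}  Σφ=18+18+1+1=38

a_38 = 38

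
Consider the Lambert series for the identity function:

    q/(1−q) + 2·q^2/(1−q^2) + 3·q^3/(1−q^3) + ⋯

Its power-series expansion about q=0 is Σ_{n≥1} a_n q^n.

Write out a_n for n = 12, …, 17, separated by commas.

28, 14, 24, 24, 31, 18

q^12  k|12↦f(k): 1:1 2:2 3:3 4:4 6:6 12:12  a_12=28
n=13: 1·13 13·1  f→[1+13]=14
n=14: 14·1 7·2 2·7 1·14  f→[14+7+2+1]=24
q^15  k|15↦f(k): 1:1 3:3 5:5 15:15  a_15=24
n=16: 1·16 2·8 4·4 8·2 16·1  f→[1+2+4+8+16]=31
q^17  k|17↦f(k): 1:1 17:17  a_17=18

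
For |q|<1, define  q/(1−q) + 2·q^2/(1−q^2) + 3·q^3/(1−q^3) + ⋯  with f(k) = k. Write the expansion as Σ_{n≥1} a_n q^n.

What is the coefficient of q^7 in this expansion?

a_7 = 8

q^7  k|7↦f(k): 1:1 7:7  a_7=8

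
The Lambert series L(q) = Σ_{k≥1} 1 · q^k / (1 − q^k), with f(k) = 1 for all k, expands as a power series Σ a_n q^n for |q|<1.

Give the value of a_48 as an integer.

d|48:{1,2,3,4,6,8,12,16,24,48}  Σf=1+1+1+1+1+1+1+1+1+1=10

a_48 = 10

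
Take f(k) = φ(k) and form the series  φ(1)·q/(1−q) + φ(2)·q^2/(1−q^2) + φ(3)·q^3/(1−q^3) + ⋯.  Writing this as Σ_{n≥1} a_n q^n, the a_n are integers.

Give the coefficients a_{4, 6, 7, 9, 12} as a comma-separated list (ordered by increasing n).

n=4: 4·1 2·2 1·4  φ→[2+1+1]=4
n=6: 1·6 2·3 3·2 6·1  φ→[1+1+2+2]=6
d|7:{1,7}  Σφ=1+6=7
n=9: 9·1 3·3 1·9  φ→[6+2+1]=9
n=12: 12·1 6·2 4·3 3·4 2·6 1·12  φ→[4+2+2+2+1+1]=12

4, 6, 7, 9, 12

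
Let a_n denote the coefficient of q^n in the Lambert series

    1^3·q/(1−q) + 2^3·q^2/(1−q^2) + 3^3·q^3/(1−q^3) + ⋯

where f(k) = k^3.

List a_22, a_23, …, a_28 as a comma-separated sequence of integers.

11988, 12168, 16380, 15751, 19782, 20440, 25112

d|22:{22,11,2,1}  Σf=10648+1331+8+1=11988
d|23:{1,23}  Σf=1+12167=12168
q^24  k|24↦f(k): 1:1 2:8 3:27 4:64 6:216 8:512 12:1728 24:13824  a_24=16380
n=25: 25·1 5·5 1·25  f→[15625+125+1]=15751
n=26: 26·1 13·2 2·13 1·26  f→[17576+2197+8+1]=19782
[q^27] f(1)=1,f(3)=27,f(9)=729,f(27)=19683 ⇒ 20440
n=28: 1·28 2·14 4·7 7·4 14·2 28·1  f→[1+8+64+343+2744+21952]=25112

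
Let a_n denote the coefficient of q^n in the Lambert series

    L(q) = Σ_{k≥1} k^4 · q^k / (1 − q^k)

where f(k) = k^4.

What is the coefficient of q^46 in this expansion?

d|46:{46,23,2,1}  Σf=4477456+279841+16+1=4757314

a_46 = 4757314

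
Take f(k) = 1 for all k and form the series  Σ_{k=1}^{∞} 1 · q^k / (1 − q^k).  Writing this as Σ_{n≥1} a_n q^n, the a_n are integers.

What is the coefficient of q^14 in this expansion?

[q^14] f(1)=1,f(2)=1,f(7)=1,f(14)=1 ⇒ 4

a_14 = 4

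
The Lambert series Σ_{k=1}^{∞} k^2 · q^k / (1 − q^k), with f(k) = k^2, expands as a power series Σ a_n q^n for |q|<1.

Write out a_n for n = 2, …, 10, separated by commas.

5, 10, 21, 26, 50, 50, 85, 91, 130

q^2  k|2↦f(k): 1:1 2:4  a_2=5
n=3: 1·3 3·1  f→[1+9]=10
q^4  k|4↦f(k): 1:1 2:4 4:16  a_4=21
q^5  k|5↦f(k): 5:25 1:1  a_5=26
q^6  k|6↦f(k): 6:36 3:9 2:4 1:1  a_6=50
d|7:{1,7}  Σf=1+49=50
[q^8] f(1)=1,f(2)=4,f(4)=16,f(8)=64 ⇒ 85
[q^9] f(1)=1,f(3)=9,f(9)=81 ⇒ 91
[q^10] f(1)=1,f(2)=4,f(5)=25,f(10)=100 ⇒ 130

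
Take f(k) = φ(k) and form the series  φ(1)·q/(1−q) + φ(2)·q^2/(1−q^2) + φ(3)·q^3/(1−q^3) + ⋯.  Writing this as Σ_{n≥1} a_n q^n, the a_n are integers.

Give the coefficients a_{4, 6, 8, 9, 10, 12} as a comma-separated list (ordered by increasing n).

d|4:{1,2,4}  Σφ=1+1+2=4
[q^6] φ(1)=1,φ(2)=1,φ(3)=2,φ(6)=2 ⇒ 6
n=8: 8·1 4·2 2·4 1·8  φ→[4+2+1+1]=8
d|9:{1,3,9}  Σφ=1+2+6=9
q^10  k|10↦φ(k): 1:1 2:1 5:4 10:4  a_10=10
[q^12] φ(1)=1,φ(2)=1,φ(3)=2,φ(4)=2,φ(6)=2,φ(12)=4 ⇒ 12

4, 6, 8, 9, 10, 12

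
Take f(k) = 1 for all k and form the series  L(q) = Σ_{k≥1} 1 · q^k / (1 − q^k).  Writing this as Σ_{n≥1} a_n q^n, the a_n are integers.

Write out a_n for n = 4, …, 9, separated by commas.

d|4:{1,2,4}  Σf=1+1+1=3
[q^5] f(5)=1,f(1)=1 ⇒ 2
[q^6] f(1)=1,f(2)=1,f(3)=1,f(6)=1 ⇒ 4
n=7: 7·1 1·7  f→[1+1]=2
q^8  k|8↦f(k): 8:1 4:1 2:1 1:1  a_8=4
q^9  k|9↦f(k): 9:1 3:1 1:1  a_9=3

3, 2, 4, 2, 4, 3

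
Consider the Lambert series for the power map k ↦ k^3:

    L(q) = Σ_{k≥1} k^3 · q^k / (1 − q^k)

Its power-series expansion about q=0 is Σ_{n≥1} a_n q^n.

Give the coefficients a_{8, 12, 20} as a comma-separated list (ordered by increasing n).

[q^8] f(1)=1,f(2)=8,f(4)=64,f(8)=512 ⇒ 585
[q^12] f(1)=1,f(2)=8,f(3)=27,f(4)=64,f(6)=216,f(12)=1728 ⇒ 2044
q^20  k|20↦f(k): 20:8000 10:1000 5:125 4:64 2:8 1:1  a_20=9198

585, 2044, 9198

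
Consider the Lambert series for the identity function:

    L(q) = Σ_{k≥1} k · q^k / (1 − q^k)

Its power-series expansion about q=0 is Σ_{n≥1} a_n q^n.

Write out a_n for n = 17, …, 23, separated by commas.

18, 39, 20, 42, 32, 36, 24

n=17: 17·1 1·17  f→[17+1]=18
n=18: 1·18 2·9 3·6 6·3 9·2 18·1  f→[1+2+3+6+9+18]=39
[q^19] f(19)=19,f(1)=1 ⇒ 20
[q^20] f(20)=20,f(10)=10,f(5)=5,f(4)=4,f(2)=2,f(1)=1 ⇒ 42
d|21:{21,7,3,1}  Σf=21+7+3+1=32
[q^22] f(22)=22,f(11)=11,f(2)=2,f(1)=1 ⇒ 36
[q^23] f(23)=23,f(1)=1 ⇒ 24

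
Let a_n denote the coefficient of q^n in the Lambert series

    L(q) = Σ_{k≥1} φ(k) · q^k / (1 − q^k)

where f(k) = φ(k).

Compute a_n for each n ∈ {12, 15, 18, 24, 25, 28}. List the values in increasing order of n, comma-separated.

d|12:{1,2,3,4,6,12}  Σφ=1+1+2+2+2+4=12
n=15: 1·15 3·5 5·3 15·1  φ→[1+2+4+8]=15
n=18: 1·18 2·9 3·6 6·3 9·2 18·1  φ→[1+1+2+2+6+6]=18
q^24  k|24↦φ(k): 24:8 12:4 8:4 6:2 4:2 3:2 2:1 1:1  a_24=24
n=25: 25·1 5·5 1·25  φ→[20+4+1]=25
q^28  k|28↦φ(k): 1:1 2:1 4:2 7:6 14:6 28:12  a_28=28

12, 15, 18, 24, 25, 28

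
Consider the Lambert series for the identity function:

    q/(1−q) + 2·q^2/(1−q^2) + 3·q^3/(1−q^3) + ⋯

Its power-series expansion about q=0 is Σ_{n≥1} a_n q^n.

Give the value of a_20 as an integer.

a_20 = 42

[q^20] f(1)=1,f(2)=2,f(4)=4,f(5)=5,f(10)=10,f(20)=20 ⇒ 42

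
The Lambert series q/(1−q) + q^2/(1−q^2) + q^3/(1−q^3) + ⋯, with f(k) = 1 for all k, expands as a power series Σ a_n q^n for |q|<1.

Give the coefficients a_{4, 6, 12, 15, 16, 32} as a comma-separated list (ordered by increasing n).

3, 4, 6, 4, 5, 6

n=4: 1·4 2·2 4·1  f→[1+1+1]=3
[q^6] f(6)=1,f(3)=1,f(2)=1,f(1)=1 ⇒ 4
n=12: 12·1 6·2 4·3 3·4 2·6 1·12  f→[1+1+1+1+1+1]=6
n=15: 1·15 3·5 5·3 15·1  f→[1+1+1+1]=4
q^16  k|16↦f(k): 1:1 2:1 4:1 8:1 16:1  a_16=5
[q^32] f(32)=1,f(16)=1,f(8)=1,f(4)=1,f(2)=1,f(1)=1 ⇒ 6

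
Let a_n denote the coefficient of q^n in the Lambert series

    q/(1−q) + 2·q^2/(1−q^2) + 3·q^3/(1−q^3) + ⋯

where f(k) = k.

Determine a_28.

q^28  k|28↦f(k): 28:28 14:14 7:7 4:4 2:2 1:1  a_28=56

a_28 = 56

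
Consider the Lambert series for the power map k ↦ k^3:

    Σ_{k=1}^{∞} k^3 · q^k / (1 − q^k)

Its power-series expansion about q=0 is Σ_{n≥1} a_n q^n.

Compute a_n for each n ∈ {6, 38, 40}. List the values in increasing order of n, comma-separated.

252, 61740, 73710

q^6  k|6↦f(k): 6:216 3:27 2:8 1:1  a_6=252
d|38:{1,2,19,38}  Σf=1+8+6859+54872=61740
n=40: 40·1 20·2 10·4 8·5 5·8 4·10 2·20 1·40  f→[64000+8000+1000+512+125+64+8+1]=73710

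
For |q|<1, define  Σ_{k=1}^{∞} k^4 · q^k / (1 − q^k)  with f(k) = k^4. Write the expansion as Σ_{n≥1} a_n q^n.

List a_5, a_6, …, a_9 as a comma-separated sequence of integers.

626, 1394, 2402, 4369, 6643

[q^5] f(1)=1,f(5)=625 ⇒ 626
n=6: 6·1 3·2 2·3 1·6  f→[1296+81+16+1]=1394
q^7  k|7↦f(k): 7:2401 1:1  a_7=2402
n=8: 1·8 2·4 4·2 8·1  f→[1+16+256+4096]=4369
n=9: 1·9 3·3 9·1  f→[1+81+6561]=6643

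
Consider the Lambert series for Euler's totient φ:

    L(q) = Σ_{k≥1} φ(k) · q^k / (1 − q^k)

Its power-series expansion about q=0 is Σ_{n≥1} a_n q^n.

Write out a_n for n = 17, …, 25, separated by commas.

n=17: 17·1 1·17  φ→[16+1]=17
d|18:{1,2,3,6,9,18}  Σφ=1+1+2+2+6+6=18
q^19  k|19↦φ(k): 19:18 1:1  a_19=19
q^20  k|20↦φ(k): 1:1 2:1 4:2 5:4 10:4 20:8  a_20=20
[q^21] φ(21)=12,φ(7)=6,φ(3)=2,φ(1)=1 ⇒ 21
q^22  k|22↦φ(k): 1:1 2:1 11:10 22:10  a_22=22
q^23  k|23↦φ(k): 1:1 23:22  a_23=23
n=24: 24·1 12·2 8·3 6·4 4·6 3·8 2·12 1·24  φ→[8+4+4+2+2+2+1+1]=24
[q^25] φ(1)=1,φ(5)=4,φ(25)=20 ⇒ 25

17, 18, 19, 20, 21, 22, 23, 24, 25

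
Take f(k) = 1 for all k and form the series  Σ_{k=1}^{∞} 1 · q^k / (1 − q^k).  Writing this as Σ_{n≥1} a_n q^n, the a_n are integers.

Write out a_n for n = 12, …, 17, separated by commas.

6, 2, 4, 4, 5, 2

n=12: 12·1 6·2 4·3 3·4 2·6 1·12  f→[1+1+1+1+1+1]=6
[q^13] f(13)=1,f(1)=1 ⇒ 2
n=14: 14·1 7·2 2·7 1·14  f→[1+1+1+1]=4
d|15:{15,5,3,1}  Σf=1+1+1+1=4
n=16: 1·16 2·8 4·4 8·2 16·1  f→[1+1+1+1+1]=5
d|17:{1,17}  Σf=1+1=2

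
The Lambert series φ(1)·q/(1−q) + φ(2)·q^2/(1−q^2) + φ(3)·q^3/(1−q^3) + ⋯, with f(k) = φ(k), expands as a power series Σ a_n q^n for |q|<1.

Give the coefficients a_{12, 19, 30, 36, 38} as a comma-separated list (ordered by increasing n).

q^12  k|12↦φ(k): 1:1 2:1 3:2 4:2 6:2 12:4  a_12=12
q^19  k|19↦φ(k): 19:18 1:1  a_19=19
n=30: 30·1 15·2 10·3 6·5 5·6 3·10 2·15 1·30  φ→[8+8+4+2+4+2+1+1]=30
q^36  k|36↦φ(k): 36:12 18:6 12:4 9:6 6:2 4:2 3:2 2:1 1:1  a_36=36
q^38  k|38↦φ(k): 38:18 19:18 2:1 1:1  a_38=38

12, 19, 30, 36, 38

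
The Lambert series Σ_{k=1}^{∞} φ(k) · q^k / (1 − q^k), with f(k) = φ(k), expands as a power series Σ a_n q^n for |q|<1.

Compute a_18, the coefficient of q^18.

q^18  k|18↦φ(k): 1:1 2:1 3:2 6:2 9:6 18:6  a_18=18

a_18 = 18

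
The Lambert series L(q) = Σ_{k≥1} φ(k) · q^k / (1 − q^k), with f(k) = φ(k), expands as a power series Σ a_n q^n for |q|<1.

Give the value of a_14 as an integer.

[q^14] φ(1)=1,φ(2)=1,φ(7)=6,φ(14)=6 ⇒ 14

a_14 = 14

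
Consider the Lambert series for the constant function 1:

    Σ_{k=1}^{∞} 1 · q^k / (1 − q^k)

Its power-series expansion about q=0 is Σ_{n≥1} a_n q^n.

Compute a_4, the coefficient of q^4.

q^4  k|4↦f(k): 1:1 2:1 4:1  a_4=3

a_4 = 3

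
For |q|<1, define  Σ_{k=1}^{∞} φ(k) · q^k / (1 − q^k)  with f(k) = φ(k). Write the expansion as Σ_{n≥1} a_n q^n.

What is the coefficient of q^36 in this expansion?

d|36:{36,18,12,9,6,4,3,2,1}  Σφ=12+6+4+6+2+2+2+1+1=36

a_36 = 36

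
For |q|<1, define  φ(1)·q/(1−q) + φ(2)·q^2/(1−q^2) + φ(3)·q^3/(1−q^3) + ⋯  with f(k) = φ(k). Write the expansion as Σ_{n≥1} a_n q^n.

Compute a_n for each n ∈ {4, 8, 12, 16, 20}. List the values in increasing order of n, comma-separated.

d|4:{1,2,4}  Σφ=1+1+2=4
d|8:{8,4,2,1}  Σφ=4+2+1+1=8
n=12: 1·12 2·6 3·4 4·3 6·2 12·1  φ→[1+1+2+2+2+4]=12
d|16:{1,2,4,8,16}  Σφ=1+1+2+4+8=16
n=20: 20·1 10·2 5·4 4·5 2·10 1·20  φ→[8+4+4+2+1+1]=20

4, 8, 12, 16, 20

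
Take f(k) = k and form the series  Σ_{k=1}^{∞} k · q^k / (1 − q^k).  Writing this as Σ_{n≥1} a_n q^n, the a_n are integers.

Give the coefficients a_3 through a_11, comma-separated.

4, 7, 6, 12, 8, 15, 13, 18, 12

q^3  k|3↦f(k): 3:3 1:1  a_3=4
d|4:{1,2,4}  Σf=1+2+4=7
q^5  k|5↦f(k): 5:5 1:1  a_5=6
d|6:{1,2,3,6}  Σf=1+2+3+6=12
[q^7] f(7)=7,f(1)=1 ⇒ 8
q^8  k|8↦f(k): 1:1 2:2 4:4 8:8  a_8=15
[q^9] f(1)=1,f(3)=3,f(9)=9 ⇒ 13
n=10: 10·1 5·2 2·5 1·10  f→[10+5+2+1]=18
d|11:{1,11}  Σf=1+11=12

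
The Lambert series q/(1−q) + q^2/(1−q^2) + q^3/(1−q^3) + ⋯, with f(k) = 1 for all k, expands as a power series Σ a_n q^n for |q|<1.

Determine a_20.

a_20 = 6

d|20:{20,10,5,4,2,1}  Σf=1+1+1+1+1+1=6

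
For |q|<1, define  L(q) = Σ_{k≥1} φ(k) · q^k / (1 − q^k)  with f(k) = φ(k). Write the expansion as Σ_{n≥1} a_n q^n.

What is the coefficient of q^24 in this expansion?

d|24:{24,12,8,6,4,3,2,1}  Σφ=8+4+4+2+2+2+1+1=24

a_24 = 24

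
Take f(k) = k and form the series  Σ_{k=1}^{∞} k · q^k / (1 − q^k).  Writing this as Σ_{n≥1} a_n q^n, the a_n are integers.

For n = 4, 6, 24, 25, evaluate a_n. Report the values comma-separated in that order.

7, 12, 60, 31

n=4: 4·1 2·2 1·4  f→[4+2+1]=7
n=6: 6·1 3·2 2·3 1·6  f→[6+3+2+1]=12
n=24: 24·1 12·2 8·3 6·4 4·6 3·8 2·12 1·24  f→[24+12+8+6+4+3+2+1]=60
d|25:{1,5,25}  Σf=1+5+25=31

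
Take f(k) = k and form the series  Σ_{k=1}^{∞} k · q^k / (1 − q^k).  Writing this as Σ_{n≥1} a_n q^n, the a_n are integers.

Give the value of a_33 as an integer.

a_33 = 48

d|33:{33,11,3,1}  Σf=33+11+3+1=48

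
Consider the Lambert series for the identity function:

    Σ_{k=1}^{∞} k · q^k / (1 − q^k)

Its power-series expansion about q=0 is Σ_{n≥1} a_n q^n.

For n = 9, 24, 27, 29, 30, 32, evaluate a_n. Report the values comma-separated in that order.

q^9  k|9↦f(k): 9:9 3:3 1:1  a_9=13
[q^24] f(24)=24,f(12)=12,f(8)=8,f(6)=6,f(4)=4,f(3)=3,f(2)=2,f(1)=1 ⇒ 60
[q^27] f(1)=1,f(3)=3,f(9)=9,f(27)=27 ⇒ 40
q^29  k|29↦f(k): 29:29 1:1  a_29=30
d|30:{30,15,10,6,5,3,2,1}  Σf=30+15+10+6+5+3+2+1=72
[q^32] f(1)=1,f(2)=2,f(4)=4,f(8)=8,f(16)=16,f(32)=32 ⇒ 63

13, 60, 40, 30, 72, 63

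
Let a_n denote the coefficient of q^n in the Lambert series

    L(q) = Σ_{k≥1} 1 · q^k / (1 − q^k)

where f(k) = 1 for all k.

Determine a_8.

a_8 = 4

q^8  k|8↦f(k): 1:1 2:1 4:1 8:1  a_8=4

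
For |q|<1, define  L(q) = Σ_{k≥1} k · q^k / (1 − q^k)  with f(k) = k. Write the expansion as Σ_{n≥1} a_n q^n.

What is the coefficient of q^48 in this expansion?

d|48:{1,2,3,4,6,8,12,16,24,48}  Σf=1+2+3+4+6+8+12+16+24+48=124

a_48 = 124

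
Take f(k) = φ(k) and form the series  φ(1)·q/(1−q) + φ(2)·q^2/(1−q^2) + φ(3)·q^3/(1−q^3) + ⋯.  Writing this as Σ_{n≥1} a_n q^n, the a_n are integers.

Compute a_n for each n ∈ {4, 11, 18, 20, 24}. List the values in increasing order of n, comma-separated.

d|4:{4,2,1}  Σφ=2+1+1=4
n=11: 11·1 1·11  φ→[10+1]=11
d|18:{1,2,3,6,9,18}  Σφ=1+1+2+2+6+6=18
n=20: 1·20 2·10 4·5 5·4 10·2 20·1  φ→[1+1+2+4+4+8]=20
q^24  k|24↦φ(k): 1:1 2:1 3:2 4:2 6:2 8:4 12:4 24:8  a_24=24

4, 11, 18, 20, 24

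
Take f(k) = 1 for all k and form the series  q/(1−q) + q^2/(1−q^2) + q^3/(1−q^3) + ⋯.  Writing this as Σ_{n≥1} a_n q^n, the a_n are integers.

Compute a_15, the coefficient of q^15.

a_15 = 4

[q^15] f(15)=1,f(5)=1,f(3)=1,f(1)=1 ⇒ 4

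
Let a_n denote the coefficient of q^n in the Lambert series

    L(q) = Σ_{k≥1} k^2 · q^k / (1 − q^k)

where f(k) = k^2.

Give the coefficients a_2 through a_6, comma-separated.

q^2  k|2↦f(k): 2:4 1:1  a_2=5
[q^3] f(1)=1,f(3)=9 ⇒ 10
q^4  k|4↦f(k): 4:16 2:4 1:1  a_4=21
[q^5] f(1)=1,f(5)=25 ⇒ 26
[q^6] f(6)=36,f(3)=9,f(2)=4,f(1)=1 ⇒ 50

5, 10, 21, 26, 50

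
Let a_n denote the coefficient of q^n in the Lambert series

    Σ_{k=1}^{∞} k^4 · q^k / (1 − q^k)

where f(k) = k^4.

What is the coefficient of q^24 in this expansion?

n=24: 24·1 12·2 8·3 6·4 4·6 3·8 2·12 1·24  f→[331776+20736+4096+1296+256+81+16+1]=358258

a_24 = 358258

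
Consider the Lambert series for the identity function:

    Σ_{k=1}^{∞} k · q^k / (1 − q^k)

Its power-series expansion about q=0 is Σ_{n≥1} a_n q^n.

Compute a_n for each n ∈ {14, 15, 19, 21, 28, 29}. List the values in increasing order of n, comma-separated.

q^14  k|14↦f(k): 14:14 7:7 2:2 1:1  a_14=24
[q^15] f(1)=1,f(3)=3,f(5)=5,f(15)=15 ⇒ 24
q^19  k|19↦f(k): 19:19 1:1  a_19=20
d|21:{1,3,7,21}  Σf=1+3+7+21=32
[q^28] f(28)=28,f(14)=14,f(7)=7,f(4)=4,f(2)=2,f(1)=1 ⇒ 56
[q^29] f(29)=29,f(1)=1 ⇒ 30

24, 24, 20, 32, 56, 30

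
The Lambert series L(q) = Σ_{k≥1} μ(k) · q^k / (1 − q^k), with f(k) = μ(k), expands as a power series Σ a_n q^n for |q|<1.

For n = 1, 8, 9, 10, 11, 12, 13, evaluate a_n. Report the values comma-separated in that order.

q^1  k|1↦μ(k): 1:1  a_1=1
n=8: 8·1 4·2 2·4 1·8  μ→[0+0+(-1)+1]=0
q^9  k|9↦μ(k): 1:1 3:-1 9:0  a_9=0
[q^10] μ(1)=1,μ(2)=-1,μ(5)=-1,μ(10)=1 ⇒ 0
d|11:{11,1}  Σμ=(-1)+1=0
q^12  k|12↦μ(k): 1:1 2:-1 3:-1 4:0 6:1 12:0  a_12=0
[q^13] μ(1)=1,μ(13)=-1 ⇒ 0

1, 0, 0, 0, 0, 0, 0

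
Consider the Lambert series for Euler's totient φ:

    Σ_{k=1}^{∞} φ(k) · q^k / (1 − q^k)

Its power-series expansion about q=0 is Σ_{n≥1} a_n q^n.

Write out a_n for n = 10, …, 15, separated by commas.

d|10:{1,2,5,10}  Σφ=1+1+4+4=10
n=11: 11·1 1·11  φ→[10+1]=11
d|12:{1,2,3,4,6,12}  Σφ=1+1+2+2+2+4=12
n=13: 1·13 13·1  φ→[1+12]=13
[q^14] φ(14)=6,φ(7)=6,φ(2)=1,φ(1)=1 ⇒ 14
[q^15] φ(1)=1,φ(3)=2,φ(5)=4,φ(15)=8 ⇒ 15

10, 11, 12, 13, 14, 15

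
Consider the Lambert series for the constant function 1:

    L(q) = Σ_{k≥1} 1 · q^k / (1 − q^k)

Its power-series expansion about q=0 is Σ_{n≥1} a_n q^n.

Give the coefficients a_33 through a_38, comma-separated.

[q^33] f(33)=1,f(11)=1,f(3)=1,f(1)=1 ⇒ 4
q^34  k|34↦f(k): 1:1 2:1 17:1 34:1  a_34=4
q^35  k|35↦f(k): 35:1 7:1 5:1 1:1  a_35=4
n=36: 36·1 18·2 12·3 9·4 6·6 4·9 3·12 2·18 1·36  f→[1+1+1+1+1+1+1+1+1]=9
q^37  k|37↦f(k): 1:1 37:1  a_37=2
[q^38] f(1)=1,f(2)=1,f(19)=1,f(38)=1 ⇒ 4

4, 4, 4, 9, 2, 4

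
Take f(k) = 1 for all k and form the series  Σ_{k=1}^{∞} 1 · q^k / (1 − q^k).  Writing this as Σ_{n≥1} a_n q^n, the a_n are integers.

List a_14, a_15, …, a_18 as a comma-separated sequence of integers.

n=14: 1·14 2·7 7·2 14·1  f→[1+1+1+1]=4
d|15:{1,3,5,15}  Σf=1+1+1+1=4
q^16  k|16↦f(k): 16:1 8:1 4:1 2:1 1:1  a_16=5
d|17:{17,1}  Σf=1+1=2
d|18:{18,9,6,3,2,1}  Σf=1+1+1+1+1+1=6

4, 4, 5, 2, 6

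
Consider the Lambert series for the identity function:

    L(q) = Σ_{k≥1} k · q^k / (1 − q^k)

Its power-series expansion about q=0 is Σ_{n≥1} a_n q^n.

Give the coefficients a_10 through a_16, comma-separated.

[q^10] f(1)=1,f(2)=2,f(5)=5,f(10)=10 ⇒ 18
d|11:{11,1}  Σf=11+1=12
d|12:{12,6,4,3,2,1}  Σf=12+6+4+3+2+1=28
d|13:{1,13}  Σf=1+13=14
q^14  k|14↦f(k): 1:1 2:2 7:7 14:14  a_14=24
[q^15] f(1)=1,f(3)=3,f(5)=5,f(15)=15 ⇒ 24
q^16  k|16↦f(k): 16:16 8:8 4:4 2:2 1:1  a_16=31

18, 12, 28, 14, 24, 24, 31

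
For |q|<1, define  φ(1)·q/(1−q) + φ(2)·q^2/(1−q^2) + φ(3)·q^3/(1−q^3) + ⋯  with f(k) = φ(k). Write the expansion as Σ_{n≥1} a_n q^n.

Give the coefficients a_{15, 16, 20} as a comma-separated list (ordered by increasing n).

n=15: 15·1 5·3 3·5 1·15  φ→[8+4+2+1]=15
q^16  k|16↦φ(k): 16:8 8:4 4:2 2:1 1:1  a_16=16
[q^20] φ(1)=1,φ(2)=1,φ(4)=2,φ(5)=4,φ(10)=4,φ(20)=8 ⇒ 20

15, 16, 20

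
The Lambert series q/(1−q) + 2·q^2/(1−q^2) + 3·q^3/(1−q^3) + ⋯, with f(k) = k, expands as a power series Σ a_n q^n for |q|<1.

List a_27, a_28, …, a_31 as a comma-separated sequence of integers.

[q^27] f(1)=1,f(3)=3,f(9)=9,f(27)=27 ⇒ 40
n=28: 28·1 14·2 7·4 4·7 2·14 1·28  f→[28+14+7+4+2+1]=56
[q^29] f(1)=1,f(29)=29 ⇒ 30
[q^30] f(30)=30,f(15)=15,f(10)=10,f(6)=6,f(5)=5,f(3)=3,f(2)=2,f(1)=1 ⇒ 72
q^31  k|31↦f(k): 31:31 1:1  a_31=32

40, 56, 30, 72, 32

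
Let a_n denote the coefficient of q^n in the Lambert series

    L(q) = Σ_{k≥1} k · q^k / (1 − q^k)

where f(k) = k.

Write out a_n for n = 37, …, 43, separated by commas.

q^37  k|37↦f(k): 1:1 37:37  a_37=38
q^38  k|38↦f(k): 38:38 19:19 2:2 1:1  a_38=60
n=39: 39·1 13·3 3·13 1·39  f→[39+13+3+1]=56
[q^40] f(40)=40,f(20)=20,f(10)=10,f(8)=8,f(5)=5,f(4)=4,f(2)=2,f(1)=1 ⇒ 90
d|41:{1,41}  Σf=1+41=42
[q^42] f(42)=42,f(21)=21,f(14)=14,f(7)=7,f(6)=6,f(3)=3,f(2)=2,f(1)=1 ⇒ 96
[q^43] f(1)=1,f(43)=43 ⇒ 44

38, 60, 56, 90, 42, 96, 44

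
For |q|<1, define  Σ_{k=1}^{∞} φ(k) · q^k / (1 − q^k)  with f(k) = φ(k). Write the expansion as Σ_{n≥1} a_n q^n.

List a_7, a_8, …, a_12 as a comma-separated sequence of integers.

q^7  k|7↦φ(k): 1:1 7:6  a_7=7
[q^8] φ(8)=4,φ(4)=2,φ(2)=1,φ(1)=1 ⇒ 8
n=9: 1·9 3·3 9·1  φ→[1+2+6]=9
q^10  k|10↦φ(k): 1:1 2:1 5:4 10:4  a_10=10
q^11  k|11↦φ(k): 11:10 1:1  a_11=11
n=12: 1·12 2·6 3·4 4·3 6·2 12·1  φ→[1+1+2+2+2+4]=12

7, 8, 9, 10, 11, 12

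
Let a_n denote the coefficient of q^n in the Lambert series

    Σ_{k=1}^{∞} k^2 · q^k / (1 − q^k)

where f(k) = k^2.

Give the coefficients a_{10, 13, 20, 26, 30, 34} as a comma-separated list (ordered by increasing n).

130, 170, 546, 850, 1300, 1450

[q^10] f(1)=1,f(2)=4,f(5)=25,f(10)=100 ⇒ 130
[q^13] f(13)=169,f(1)=1 ⇒ 170
q^20  k|20↦f(k): 1:1 2:4 4:16 5:25 10:100 20:400  a_20=546
q^26  k|26↦f(k): 26:676 13:169 2:4 1:1  a_26=850
d|30:{30,15,10,6,5,3,2,1}  Σf=900+225+100+36+25+9+4+1=1300
[q^34] f(34)=1156,f(17)=289,f(2)=4,f(1)=1 ⇒ 1450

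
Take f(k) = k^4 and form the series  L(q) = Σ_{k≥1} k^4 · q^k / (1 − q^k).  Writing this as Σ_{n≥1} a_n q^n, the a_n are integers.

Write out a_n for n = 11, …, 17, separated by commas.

[q^11] f(11)=14641,f(1)=1 ⇒ 14642
d|12:{12,6,4,3,2,1}  Σf=20736+1296+256+81+16+1=22386
d|13:{1,13}  Σf=1+28561=28562
n=14: 1·14 2·7 7·2 14·1  f→[1+16+2401+38416]=40834
[q^15] f(1)=1,f(3)=81,f(5)=625,f(15)=50625 ⇒ 51332
q^16  k|16↦f(k): 1:1 2:16 4:256 8:4096 16:65536  a_16=69905
[q^17] f(1)=1,f(17)=83521 ⇒ 83522

14642, 22386, 28562, 40834, 51332, 69905, 83522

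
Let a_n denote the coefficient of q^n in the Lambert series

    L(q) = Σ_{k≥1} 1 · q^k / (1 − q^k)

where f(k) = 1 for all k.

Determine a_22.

n=22: 1·22 2·11 11·2 22·1  f→[1+1+1+1]=4

a_22 = 4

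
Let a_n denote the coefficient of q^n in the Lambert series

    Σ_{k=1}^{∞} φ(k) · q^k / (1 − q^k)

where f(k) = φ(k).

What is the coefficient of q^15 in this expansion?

q^15  k|15↦φ(k): 1:1 3:2 5:4 15:8  a_15=15

a_15 = 15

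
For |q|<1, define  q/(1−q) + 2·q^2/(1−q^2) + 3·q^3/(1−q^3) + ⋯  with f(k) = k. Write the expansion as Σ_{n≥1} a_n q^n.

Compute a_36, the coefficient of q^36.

[q^36] f(1)=1,f(2)=2,f(3)=3,f(4)=4,f(6)=6,f(9)=9,f(12)=12,f(18)=18,f(36)=36 ⇒ 91

a_36 = 91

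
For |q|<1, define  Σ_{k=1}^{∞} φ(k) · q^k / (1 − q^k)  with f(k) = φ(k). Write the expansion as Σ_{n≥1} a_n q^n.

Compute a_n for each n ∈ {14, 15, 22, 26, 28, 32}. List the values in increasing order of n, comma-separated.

d|14:{14,7,2,1}  Σφ=6+6+1+1=14
n=15: 1·15 3·5 5·3 15·1  φ→[1+2+4+8]=15
[q^22] φ(22)=10,φ(11)=10,φ(2)=1,φ(1)=1 ⇒ 22
[q^26] φ(1)=1,φ(2)=1,φ(13)=12,φ(26)=12 ⇒ 26
[q^28] φ(28)=12,φ(14)=6,φ(7)=6,φ(4)=2,φ(2)=1,φ(1)=1 ⇒ 28
q^32  k|32↦φ(k): 32:16 16:8 8:4 4:2 2:1 1:1  a_32=32

14, 15, 22, 26, 28, 32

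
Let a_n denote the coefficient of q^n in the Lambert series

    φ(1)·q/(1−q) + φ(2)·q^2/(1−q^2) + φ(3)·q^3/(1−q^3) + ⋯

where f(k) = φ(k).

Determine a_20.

d|20:{20,10,5,4,2,1}  Σφ=8+4+4+2+1+1=20

a_20 = 20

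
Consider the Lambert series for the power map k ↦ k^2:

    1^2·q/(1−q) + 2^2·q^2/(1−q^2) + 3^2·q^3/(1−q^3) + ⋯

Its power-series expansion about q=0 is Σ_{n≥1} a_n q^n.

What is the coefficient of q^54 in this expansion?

a_54 = 4100

q^54  k|54↦f(k): 1:1 2:4 3:9 6:36 9:81 18:324 27:729 54:2916  a_54=4100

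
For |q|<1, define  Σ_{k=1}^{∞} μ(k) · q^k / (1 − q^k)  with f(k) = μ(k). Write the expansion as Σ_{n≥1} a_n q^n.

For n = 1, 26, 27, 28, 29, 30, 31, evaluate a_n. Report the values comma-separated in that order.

q^1  k|1↦μ(k): 1:1  a_1=1
d|26:{1,2,13,26}  Σμ=1+(-1)+(-1)+1=0
n=27: 27·1 9·3 3·9 1·27  μ→[0+0+(-1)+1]=0
n=28: 1·28 2·14 4·7 7·4 14·2 28·1  μ→[1+(-1)+0+(-1)+1+0]=0
[q^29] μ(29)=-1,μ(1)=1 ⇒ 0
q^30  k|30↦μ(k): 30:-1 15:1 10:1 6:1 5:-1 3:-1 2:-1 1:1  a_30=0
[q^31] μ(1)=1,μ(31)=-1 ⇒ 0

1, 0, 0, 0, 0, 0, 0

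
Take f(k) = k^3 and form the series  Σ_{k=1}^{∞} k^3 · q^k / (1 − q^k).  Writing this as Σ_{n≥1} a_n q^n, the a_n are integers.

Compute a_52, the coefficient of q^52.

[q^52] f(1)=1,f(2)=8,f(4)=64,f(13)=2197,f(26)=17576,f(52)=140608 ⇒ 160454

a_52 = 160454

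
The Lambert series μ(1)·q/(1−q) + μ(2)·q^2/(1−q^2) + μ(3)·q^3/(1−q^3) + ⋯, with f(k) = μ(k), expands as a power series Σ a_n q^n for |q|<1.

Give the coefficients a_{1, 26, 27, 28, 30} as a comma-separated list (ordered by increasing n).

1, 0, 0, 0, 0

n=1: 1·1  μ→[1]=1
d|26:{26,13,2,1}  Σμ=1+(-1)+(-1)+1=0
d|27:{27,9,3,1}  Σμ=0+0+(-1)+1=0
[q^28] μ(1)=1,μ(2)=-1,μ(4)=0,μ(7)=-1,μ(14)=1,μ(28)=0 ⇒ 0
q^30  k|30↦μ(k): 1:1 2:-1 3:-1 5:-1 6:1 10:1 15:1 30:-1  a_30=0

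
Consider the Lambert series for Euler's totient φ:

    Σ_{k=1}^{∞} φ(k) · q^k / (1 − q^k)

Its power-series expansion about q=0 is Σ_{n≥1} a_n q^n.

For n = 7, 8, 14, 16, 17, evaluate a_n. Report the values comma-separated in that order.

[q^7] φ(7)=6,φ(1)=1 ⇒ 7
[q^8] φ(8)=4,φ(4)=2,φ(2)=1,φ(1)=1 ⇒ 8
q^14  k|14↦φ(k): 1:1 2:1 7:6 14:6  a_14=14
n=16: 16·1 8·2 4·4 2·8 1·16  φ→[8+4+2+1+1]=16
q^17  k|17↦φ(k): 1:1 17:16  a_17=17

7, 8, 14, 16, 17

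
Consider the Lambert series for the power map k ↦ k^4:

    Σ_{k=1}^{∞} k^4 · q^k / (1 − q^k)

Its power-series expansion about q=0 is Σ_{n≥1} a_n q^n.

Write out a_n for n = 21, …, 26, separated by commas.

[q^21] f(1)=1,f(3)=81,f(7)=2401,f(21)=194481 ⇒ 196964
n=22: 1·22 2·11 11·2 22·1  f→[1+16+14641+234256]=248914
d|23:{23,1}  Σf=279841+1=279842
d|24:{24,12,8,6,4,3,2,1}  Σf=331776+20736+4096+1296+256+81+16+1=358258
[q^25] f(25)=390625,f(5)=625,f(1)=1 ⇒ 391251
d|26:{1,2,13,26}  Σf=1+16+28561+456976=485554

196964, 248914, 279842, 358258, 391251, 485554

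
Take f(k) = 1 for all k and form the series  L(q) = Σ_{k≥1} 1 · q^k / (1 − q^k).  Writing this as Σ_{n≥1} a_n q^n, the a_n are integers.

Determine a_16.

a_16 = 5

n=16: 16·1 8·2 4·4 2·8 1·16  f→[1+1+1+1+1]=5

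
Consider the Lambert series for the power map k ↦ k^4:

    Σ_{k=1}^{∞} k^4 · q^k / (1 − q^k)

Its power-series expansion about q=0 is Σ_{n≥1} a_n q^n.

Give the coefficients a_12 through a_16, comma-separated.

q^12  k|12↦f(k): 1:1 2:16 3:81 4:256 6:1296 12:20736  a_12=22386
q^13  k|13↦f(k): 13:28561 1:1  a_13=28562
n=14: 1·14 2·7 7·2 14·1  f→[1+16+2401+38416]=40834
q^15  k|15↦f(k): 1:1 3:81 5:625 15:50625  a_15=51332
n=16: 16·1 8·2 4·4 2·8 1·16  f→[65536+4096+256+16+1]=69905

22386, 28562, 40834, 51332, 69905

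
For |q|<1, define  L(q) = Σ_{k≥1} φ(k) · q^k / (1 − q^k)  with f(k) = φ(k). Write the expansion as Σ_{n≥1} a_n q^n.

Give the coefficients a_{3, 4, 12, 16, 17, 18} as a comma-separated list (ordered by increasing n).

n=3: 1·3 3·1  φ→[1+2]=3
d|4:{4,2,1}  Σφ=2+1+1=4
n=12: 12·1 6·2 4·3 3·4 2·6 1·12  φ→[4+2+2+2+1+1]=12
d|16:{16,8,4,2,1}  Σφ=8+4+2+1+1=16
[q^17] φ(1)=1,φ(17)=16 ⇒ 17
q^18  k|18↦φ(k): 18:6 9:6 6:2 3:2 2:1 1:1  a_18=18

3, 4, 12, 16, 17, 18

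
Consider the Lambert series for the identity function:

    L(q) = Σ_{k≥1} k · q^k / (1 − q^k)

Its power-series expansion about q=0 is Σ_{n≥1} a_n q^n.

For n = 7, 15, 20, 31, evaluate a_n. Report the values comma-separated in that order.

[q^7] f(7)=7,f(1)=1 ⇒ 8
d|15:{1,3,5,15}  Σf=1+3+5+15=24
[q^20] f(20)=20,f(10)=10,f(5)=5,f(4)=4,f(2)=2,f(1)=1 ⇒ 42
[q^31] f(31)=31,f(1)=1 ⇒ 32

8, 24, 42, 32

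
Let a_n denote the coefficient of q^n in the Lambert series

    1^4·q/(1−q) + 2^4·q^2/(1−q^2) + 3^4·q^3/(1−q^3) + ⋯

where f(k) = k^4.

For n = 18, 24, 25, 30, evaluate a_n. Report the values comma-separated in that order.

n=18: 18·1 9·2 6·3 3·6 2·9 1·18  f→[104976+6561+1296+81+16+1]=112931
n=24: 1·24 2·12 3·8 4·6 6·4 8·3 12·2 24·1  f→[1+16+81+256+1296+4096+20736+331776]=358258
[q^25] f(1)=1,f(5)=625,f(25)=390625 ⇒ 391251
n=30: 30·1 15·2 10·3 6·5 5·6 3·10 2·15 1·30  f→[810000+50625+10000+1296+625+81+16+1]=872644

112931, 358258, 391251, 872644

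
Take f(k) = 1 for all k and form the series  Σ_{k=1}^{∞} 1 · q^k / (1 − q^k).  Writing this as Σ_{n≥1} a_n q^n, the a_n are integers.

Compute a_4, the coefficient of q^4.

a_4 = 3

q^4  k|4↦f(k): 1:1 2:1 4:1  a_4=3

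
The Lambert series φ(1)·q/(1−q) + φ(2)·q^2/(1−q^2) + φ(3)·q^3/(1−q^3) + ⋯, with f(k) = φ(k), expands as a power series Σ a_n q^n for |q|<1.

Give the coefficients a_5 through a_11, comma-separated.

[q^5] φ(5)=4,φ(1)=1 ⇒ 5
n=6: 6·1 3·2 2·3 1·6  φ→[2+2+1+1]=6
q^7  k|7↦φ(k): 7:6 1:1  a_7=7
n=8: 1·8 2·4 4·2 8·1  φ→[1+1+2+4]=8
[q^9] φ(9)=6,φ(3)=2,φ(1)=1 ⇒ 9
q^10  k|10↦φ(k): 1:1 2:1 5:4 10:4  a_10=10
d|11:{1,11}  Σφ=1+10=11

5, 6, 7, 8, 9, 10, 11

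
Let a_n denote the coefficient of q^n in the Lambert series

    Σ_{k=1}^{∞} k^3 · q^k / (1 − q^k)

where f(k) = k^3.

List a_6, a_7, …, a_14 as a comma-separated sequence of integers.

252, 344, 585, 757, 1134, 1332, 2044, 2198, 3096

q^6  k|6↦f(k): 1:1 2:8 3:27 6:216  a_6=252
n=7: 1·7 7·1  f→[1+343]=344
[q^8] f(8)=512,f(4)=64,f(2)=8,f(1)=1 ⇒ 585
[q^9] f(1)=1,f(3)=27,f(9)=729 ⇒ 757
n=10: 1·10 2·5 5·2 10·1  f→[1+8+125+1000]=1134
[q^11] f(1)=1,f(11)=1331 ⇒ 1332
n=12: 12·1 6·2 4·3 3·4 2·6 1·12  f→[1728+216+64+27+8+1]=2044
q^13  k|13↦f(k): 13:2197 1:1  a_13=2198
n=14: 14·1 7·2 2·7 1·14  f→[2744+343+8+1]=3096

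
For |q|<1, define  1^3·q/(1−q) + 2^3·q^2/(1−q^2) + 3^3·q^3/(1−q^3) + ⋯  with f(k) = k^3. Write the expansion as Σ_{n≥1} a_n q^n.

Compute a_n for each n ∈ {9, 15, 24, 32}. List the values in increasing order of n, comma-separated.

[q^9] f(1)=1,f(3)=27,f(9)=729 ⇒ 757
[q^15] f(15)=3375,f(5)=125,f(3)=27,f(1)=1 ⇒ 3528
q^24  k|24↦f(k): 24:13824 12:1728 8:512 6:216 4:64 3:27 2:8 1:1  a_24=16380
n=32: 32·1 16·2 8·4 4·8 2·16 1·32  f→[32768+4096+512+64+8+1]=37449

757, 3528, 16380, 37449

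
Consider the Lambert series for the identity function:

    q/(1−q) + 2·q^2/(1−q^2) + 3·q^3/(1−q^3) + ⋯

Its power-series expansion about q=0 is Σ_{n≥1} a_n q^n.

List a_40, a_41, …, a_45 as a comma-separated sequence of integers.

q^40  k|40↦f(k): 1:1 2:2 4:4 5:5 8:8 10:10 20:20 40:40  a_40=90
n=41: 41·1 1·41  f→[41+1]=42
q^42  k|42↦f(k): 1:1 2:2 3:3 6:6 7:7 14:14 21:21 42:42  a_42=96
d|43:{43,1}  Σf=43+1=44
d|44:{44,22,11,4,2,1}  Σf=44+22+11+4+2+1=84
q^45  k|45↦f(k): 45:45 15:15 9:9 5:5 3:3 1:1  a_45=78

90, 42, 96, 44, 84, 78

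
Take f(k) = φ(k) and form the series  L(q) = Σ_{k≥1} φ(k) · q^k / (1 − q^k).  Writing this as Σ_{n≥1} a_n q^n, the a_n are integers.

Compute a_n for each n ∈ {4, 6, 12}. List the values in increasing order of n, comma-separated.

n=4: 1·4 2·2 4·1  φ→[1+1+2]=4
q^6  k|6↦φ(k): 6:2 3:2 2:1 1:1  a_6=6
n=12: 12·1 6·2 4·3 3·4 2·6 1·12  φ→[4+2+2+2+1+1]=12

4, 6, 12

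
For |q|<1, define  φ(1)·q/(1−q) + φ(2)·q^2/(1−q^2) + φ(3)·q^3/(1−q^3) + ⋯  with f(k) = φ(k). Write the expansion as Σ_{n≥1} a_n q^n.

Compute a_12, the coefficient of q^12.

d|12:{12,6,4,3,2,1}  Σφ=4+2+2+2+1+1=12

a_12 = 12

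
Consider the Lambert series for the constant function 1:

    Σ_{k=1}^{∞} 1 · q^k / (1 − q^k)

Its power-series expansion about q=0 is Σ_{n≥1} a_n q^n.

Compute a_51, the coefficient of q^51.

a_51 = 4

[q^51] f(51)=1,f(17)=1,f(3)=1,f(1)=1 ⇒ 4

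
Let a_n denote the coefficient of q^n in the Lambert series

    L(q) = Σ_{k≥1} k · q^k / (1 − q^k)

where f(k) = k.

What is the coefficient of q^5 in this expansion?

d|5:{5,1}  Σf=5+1=6

a_5 = 6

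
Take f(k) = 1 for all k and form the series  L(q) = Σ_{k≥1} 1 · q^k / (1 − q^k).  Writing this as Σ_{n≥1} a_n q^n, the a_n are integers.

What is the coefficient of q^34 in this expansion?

a_34 = 4

d|34:{1,2,17,34}  Σf=1+1+1+1=4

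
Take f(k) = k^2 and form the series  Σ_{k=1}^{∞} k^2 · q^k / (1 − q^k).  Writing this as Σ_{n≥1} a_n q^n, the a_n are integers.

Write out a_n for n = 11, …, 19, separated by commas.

[q^11] f(11)=121,f(1)=1 ⇒ 122
d|12:{1,2,3,4,6,12}  Σf=1+4+9+16+36+144=210
q^13  k|13↦f(k): 1:1 13:169  a_13=170
d|14:{1,2,7,14}  Σf=1+4+49+196=250
q^15  k|15↦f(k): 15:225 5:25 3:9 1:1  a_15=260
q^16  k|16↦f(k): 16:256 8:64 4:16 2:4 1:1  a_16=341
d|17:{1,17}  Σf=1+289=290
[q^18] f(1)=1,f(2)=4,f(3)=9,f(6)=36,f(9)=81,f(18)=324 ⇒ 455
q^19  k|19↦f(k): 19:361 1:1  a_19=362

122, 210, 170, 250, 260, 341, 290, 455, 362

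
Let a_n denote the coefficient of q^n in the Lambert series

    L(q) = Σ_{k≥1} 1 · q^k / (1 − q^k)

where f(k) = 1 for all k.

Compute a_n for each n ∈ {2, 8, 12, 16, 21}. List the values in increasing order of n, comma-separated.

2, 4, 6, 5, 4

n=2: 1·2 2·1  f→[1+1]=2
d|8:{1,2,4,8}  Σf=1+1+1+1=4
[q^12] f(1)=1,f(2)=1,f(3)=1,f(4)=1,f(6)=1,f(12)=1 ⇒ 6
[q^16] f(16)=1,f(8)=1,f(4)=1,f(2)=1,f(1)=1 ⇒ 5
n=21: 1·21 3·7 7·3 21·1  f→[1+1+1+1]=4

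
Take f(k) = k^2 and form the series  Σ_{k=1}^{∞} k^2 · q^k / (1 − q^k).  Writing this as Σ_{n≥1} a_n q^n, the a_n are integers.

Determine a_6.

a_6 = 50

d|6:{1,2,3,6}  Σf=1+4+9+36=50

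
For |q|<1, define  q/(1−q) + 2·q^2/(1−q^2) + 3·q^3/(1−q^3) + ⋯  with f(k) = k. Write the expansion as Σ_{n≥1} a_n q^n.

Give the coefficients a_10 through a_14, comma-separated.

d|10:{10,5,2,1}  Σf=10+5+2+1=18
n=11: 11·1 1·11  f→[11+1]=12
n=12: 1·12 2·6 3·4 4·3 6·2 12·1  f→[1+2+3+4+6+12]=28
q^13  k|13↦f(k): 13:13 1:1  a_13=14
n=14: 14·1 7·2 2·7 1·14  f→[14+7+2+1]=24

18, 12, 28, 14, 24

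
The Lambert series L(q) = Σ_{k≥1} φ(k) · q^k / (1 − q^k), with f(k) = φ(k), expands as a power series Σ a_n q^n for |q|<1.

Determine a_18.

n=18: 18·1 9·2 6·3 3·6 2·9 1·18  φ→[6+6+2+2+1+1]=18

a_18 = 18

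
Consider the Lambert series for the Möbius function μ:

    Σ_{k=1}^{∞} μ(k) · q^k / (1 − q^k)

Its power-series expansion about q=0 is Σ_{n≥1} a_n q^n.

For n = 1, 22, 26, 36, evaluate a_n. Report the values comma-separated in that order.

n=1: 1·1  μ→[1]=1
q^22  k|22↦μ(k): 1:1 2:-1 11:-1 22:1  a_22=0
n=26: 1·26 2·13 13·2 26·1  μ→[1+(-1)+(-1)+1]=0
[q^36] μ(1)=1,μ(2)=-1,μ(3)=-1,μ(4)=0,μ(6)=1,μ(9)=0,μ(12)=0,μ(18)=0,μ(36)=0 ⇒ 0

1, 0, 0, 0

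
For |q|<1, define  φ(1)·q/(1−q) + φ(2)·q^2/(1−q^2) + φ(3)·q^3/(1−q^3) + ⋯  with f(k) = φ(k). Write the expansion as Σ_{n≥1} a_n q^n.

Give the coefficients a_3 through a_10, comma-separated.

d|3:{1,3}  Σφ=1+2=3
[q^4] φ(1)=1,φ(2)=1,φ(4)=2 ⇒ 4
n=5: 5·1 1·5  φ→[4+1]=5
[q^6] φ(6)=2,φ(3)=2,φ(2)=1,φ(1)=1 ⇒ 6
[q^7] φ(1)=1,φ(7)=6 ⇒ 7
q^8  k|8↦φ(k): 1:1 2:1 4:2 8:4  a_8=8
d|9:{1,3,9}  Σφ=1+2+6=9
d|10:{10,5,2,1}  Σφ=4+4+1+1=10

3, 4, 5, 6, 7, 8, 9, 10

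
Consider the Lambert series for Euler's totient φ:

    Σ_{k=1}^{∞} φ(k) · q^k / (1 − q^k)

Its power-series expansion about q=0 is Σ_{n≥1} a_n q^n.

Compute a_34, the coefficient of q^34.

n=34: 1·34 2·17 17·2 34·1  φ→[1+1+16+16]=34

a_34 = 34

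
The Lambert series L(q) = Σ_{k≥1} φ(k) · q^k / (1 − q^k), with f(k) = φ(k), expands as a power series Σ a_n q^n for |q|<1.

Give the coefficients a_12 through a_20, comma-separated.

[q^12] φ(1)=1,φ(2)=1,φ(3)=2,φ(4)=2,φ(6)=2,φ(12)=4 ⇒ 12
q^13  k|13↦φ(k): 13:12 1:1  a_13=13
n=14: 14·1 7·2 2·7 1·14  φ→[6+6+1+1]=14
[q^15] φ(15)=8,φ(5)=4,φ(3)=2,φ(1)=1 ⇒ 15
d|16:{1,2,4,8,16}  Σφ=1+1+2+4+8=16
n=17: 17·1 1·17  φ→[16+1]=17
[q^18] φ(1)=1,φ(2)=1,φ(3)=2,φ(6)=2,φ(9)=6,φ(18)=6 ⇒ 18
d|19:{1,19}  Σφ=1+18=19
[q^20] φ(1)=1,φ(2)=1,φ(4)=2,φ(5)=4,φ(10)=4,φ(20)=8 ⇒ 20

12, 13, 14, 15, 16, 17, 18, 19, 20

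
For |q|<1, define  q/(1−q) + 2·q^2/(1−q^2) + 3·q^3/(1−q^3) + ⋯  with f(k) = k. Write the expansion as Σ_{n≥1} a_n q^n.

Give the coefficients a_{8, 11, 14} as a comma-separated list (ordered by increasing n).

n=8: 1·8 2·4 4·2 8·1  f→[1+2+4+8]=15
q^11  k|11↦f(k): 11:11 1:1  a_11=12
[q^14] f(14)=14,f(7)=7,f(2)=2,f(1)=1 ⇒ 24

15, 12, 24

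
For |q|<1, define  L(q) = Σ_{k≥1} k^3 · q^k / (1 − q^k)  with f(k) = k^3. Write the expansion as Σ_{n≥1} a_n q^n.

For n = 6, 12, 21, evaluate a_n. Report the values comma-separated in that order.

252, 2044, 9632

n=6: 1·6 2·3 3·2 6·1  f→[1+8+27+216]=252
q^12  k|12↦f(k): 12:1728 6:216 4:64 3:27 2:8 1:1  a_12=2044
q^21  k|21↦f(k): 21:9261 7:343 3:27 1:1  a_21=9632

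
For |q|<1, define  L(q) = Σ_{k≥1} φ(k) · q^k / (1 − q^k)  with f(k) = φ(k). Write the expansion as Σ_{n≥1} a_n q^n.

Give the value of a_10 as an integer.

[q^10] φ(1)=1,φ(2)=1,φ(5)=4,φ(10)=4 ⇒ 10

a_10 = 10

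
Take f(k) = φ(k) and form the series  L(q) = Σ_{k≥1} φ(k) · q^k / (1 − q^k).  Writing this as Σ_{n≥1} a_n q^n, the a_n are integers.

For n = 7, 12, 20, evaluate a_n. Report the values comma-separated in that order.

q^7  k|7↦φ(k): 1:1 7:6  a_7=7
d|12:{12,6,4,3,2,1}  Σφ=4+2+2+2+1+1=12
n=20: 1·20 2·10 4·5 5·4 10·2 20·1  φ→[1+1+2+4+4+8]=20

7, 12, 20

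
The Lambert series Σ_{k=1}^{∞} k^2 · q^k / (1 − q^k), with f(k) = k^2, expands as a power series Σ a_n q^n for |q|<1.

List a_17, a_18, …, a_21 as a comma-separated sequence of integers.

290, 455, 362, 546, 500

d|17:{17,1}  Σf=289+1=290
q^18  k|18↦f(k): 1:1 2:4 3:9 6:36 9:81 18:324  a_18=455
q^19  k|19↦f(k): 19:361 1:1  a_19=362
n=20: 20·1 10·2 5·4 4·5 2·10 1·20  f→[400+100+25+16+4+1]=546
n=21: 1·21 3·7 7·3 21·1  f→[1+9+49+441]=500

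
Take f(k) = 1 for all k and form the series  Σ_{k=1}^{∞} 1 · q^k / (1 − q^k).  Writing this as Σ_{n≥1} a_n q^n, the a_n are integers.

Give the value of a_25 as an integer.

a_25 = 3

n=25: 1·25 5·5 25·1  f→[1+1+1]=3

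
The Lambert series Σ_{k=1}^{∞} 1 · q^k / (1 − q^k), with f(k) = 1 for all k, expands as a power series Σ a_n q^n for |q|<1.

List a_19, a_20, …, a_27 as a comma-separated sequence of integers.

2, 6, 4, 4, 2, 8, 3, 4, 4

n=19: 19·1 1·19  f→[1+1]=2
[q^20] f(1)=1,f(2)=1,f(4)=1,f(5)=1,f(10)=1,f(20)=1 ⇒ 6
q^21  k|21↦f(k): 21:1 7:1 3:1 1:1  a_21=4
n=22: 22·1 11·2 2·11 1·22  f→[1+1+1+1]=4
d|23:{23,1}  Σf=1+1=2
q^24  k|24↦f(k): 1:1 2:1 3:1 4:1 6:1 8:1 12:1 24:1  a_24=8
[q^25] f(25)=1,f(5)=1,f(1)=1 ⇒ 3
[q^26] f(26)=1,f(13)=1,f(2)=1,f(1)=1 ⇒ 4
[q^27] f(1)=1,f(3)=1,f(9)=1,f(27)=1 ⇒ 4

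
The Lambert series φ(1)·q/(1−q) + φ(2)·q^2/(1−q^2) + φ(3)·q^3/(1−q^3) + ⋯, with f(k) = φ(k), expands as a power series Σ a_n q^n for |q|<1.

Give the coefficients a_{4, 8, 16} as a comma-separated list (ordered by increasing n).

[q^4] φ(4)=2,φ(2)=1,φ(1)=1 ⇒ 4
n=8: 8·1 4·2 2·4 1·8  φ→[4+2+1+1]=8
[q^16] φ(1)=1,φ(2)=1,φ(4)=2,φ(8)=4,φ(16)=8 ⇒ 16

4, 8, 16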